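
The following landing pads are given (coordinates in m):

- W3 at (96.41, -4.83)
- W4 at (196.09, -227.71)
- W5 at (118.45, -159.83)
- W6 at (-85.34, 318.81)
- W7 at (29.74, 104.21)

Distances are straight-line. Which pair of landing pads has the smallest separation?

Pairwise distances:
W4–W5: 103.13 m
W3–W7: 127.81 m
W3–W5: 156.56 m
W6–W7: 243.51 m
W3–W4: 244.15 m
W5–W7: 278.54 m
W3–W6: 371.18 m
W4–W7: 371.27 m
W5–W6: 520.22 m
W4–W6: 614.73 m
Closest pair: W4–W5 at 103.13 m.

W4 and W5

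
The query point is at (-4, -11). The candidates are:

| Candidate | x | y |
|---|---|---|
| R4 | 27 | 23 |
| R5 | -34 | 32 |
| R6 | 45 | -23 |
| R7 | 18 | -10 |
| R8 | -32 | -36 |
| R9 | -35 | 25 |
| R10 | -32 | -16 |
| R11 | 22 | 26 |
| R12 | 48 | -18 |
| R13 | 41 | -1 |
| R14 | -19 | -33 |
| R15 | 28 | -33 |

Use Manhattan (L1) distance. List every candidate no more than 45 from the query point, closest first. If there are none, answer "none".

Distances from (-4, -11):
R4: |31| + |34| = 31 + 34 = 65
R5: |-30| + |43| = 30 + 43 = 73
R6: |49| + |-12| = 49 + 12 = 61
R7: |22| + |1| = 22 + 1 = 23
R8: |-28| + |-25| = 28 + 25 = 53
R9: |-31| + |36| = 31 + 36 = 67
R10: |-28| + |-5| = 28 + 5 = 33
R11: |26| + |37| = 26 + 37 = 63
R12: |52| + |-7| = 52 + 7 = 59
R13: |45| + |10| = 45 + 10 = 55
R14: |-15| + |-22| = 15 + 22 = 37
R15: |32| + |-22| = 32 + 22 = 54
Threshold 45: R7 (23), R10 (33), R14 (37) are within range.

R7, R10, R14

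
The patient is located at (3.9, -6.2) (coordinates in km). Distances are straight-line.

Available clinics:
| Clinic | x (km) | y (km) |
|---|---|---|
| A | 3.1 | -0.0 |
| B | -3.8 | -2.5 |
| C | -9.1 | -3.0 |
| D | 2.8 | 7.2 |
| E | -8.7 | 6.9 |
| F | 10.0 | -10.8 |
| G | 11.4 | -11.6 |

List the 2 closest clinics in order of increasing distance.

A, F

Distances from (3.9, -6.2):
A: 6.25 km
B: 8.54 km
C: 13.39 km
D: 13.45 km
E: 18.18 km
F: 7.64 km
G: 9.24 km
Sorted: A (6.25 km) < F (7.64 km) < B (8.54 km) < G (9.24 km) < …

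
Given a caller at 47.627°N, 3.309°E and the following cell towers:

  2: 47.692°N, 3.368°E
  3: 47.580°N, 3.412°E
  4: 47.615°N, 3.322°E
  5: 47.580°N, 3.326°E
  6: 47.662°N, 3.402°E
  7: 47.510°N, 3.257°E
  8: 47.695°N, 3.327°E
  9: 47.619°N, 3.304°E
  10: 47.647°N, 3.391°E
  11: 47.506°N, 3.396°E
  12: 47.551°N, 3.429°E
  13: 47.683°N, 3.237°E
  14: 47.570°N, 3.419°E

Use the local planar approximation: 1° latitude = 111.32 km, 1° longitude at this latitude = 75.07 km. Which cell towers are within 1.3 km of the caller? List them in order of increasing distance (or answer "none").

9

Distances from 47.627°N, 3.309°E:
2: 8.484 km
3: 9.336 km
4: 1.654 km
5: 5.385 km
6: 7.995 km
7: 13.597 km
8: 7.689 km
9: 0.966 km
10: 6.546 km
11: 14.970 km
12: 12.358 km
13: 8.251 km
14: 10.414 km
Threshold 1.3 km: 9 (0.966 km) is within range.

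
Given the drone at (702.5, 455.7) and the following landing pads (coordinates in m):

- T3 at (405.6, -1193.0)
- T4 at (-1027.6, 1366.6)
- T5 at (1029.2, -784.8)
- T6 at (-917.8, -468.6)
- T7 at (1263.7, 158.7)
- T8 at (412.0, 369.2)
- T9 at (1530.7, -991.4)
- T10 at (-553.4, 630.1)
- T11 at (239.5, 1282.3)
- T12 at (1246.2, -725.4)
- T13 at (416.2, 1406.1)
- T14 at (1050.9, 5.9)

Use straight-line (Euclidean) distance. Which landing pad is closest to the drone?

T8

Distances from (702.5, 455.7):
T3: √((-296.9)² + (-1648.7)²) = √(88149.610 + 2718211.690) = 1675.2 m
T4: √((-1730.1)² + (910.9)²) = √(2993246.010 + 829738.810) = 1955.2 m
T5: √((326.7)² + (-1240.5)²) = √(106732.890 + 1538840.250) = 1282.8 m
T6: √((-1620.3)² + (-924.3)²) = √(2625372.090 + 854330.490) = 1865.4 m
T7: √((561.2)² + (-297.0)²) = √(314945.440 + 88209.000) = 634.9 m
T8: √((-290.5)² + (-86.5)²) = √(84390.250 + 7482.250) = 303.1 m
T9: √((828.2)² + (-1447.1)²) = √(685915.240 + 2094098.410) = 1667.3 m
T10: √((-1255.9)² + (174.4)²) = √(1577284.810 + 30415.360) = 1268.0 m
T11: √((-463.0)² + (826.6)²) = √(214369.000 + 683267.560) = 947.4 m
T12: √((543.7)² + (-1181.1)²) = √(295609.690 + 1394997.210) = 1300.2 m
T13: √((-286.3)² + (950.4)²) = √(81967.690 + 903260.160) = 992.6 m
T14: √((348.4)² + (-449.8)²) = √(121382.560 + 202320.040) = 568.9 m
Minimum: T8 at 303.1 m.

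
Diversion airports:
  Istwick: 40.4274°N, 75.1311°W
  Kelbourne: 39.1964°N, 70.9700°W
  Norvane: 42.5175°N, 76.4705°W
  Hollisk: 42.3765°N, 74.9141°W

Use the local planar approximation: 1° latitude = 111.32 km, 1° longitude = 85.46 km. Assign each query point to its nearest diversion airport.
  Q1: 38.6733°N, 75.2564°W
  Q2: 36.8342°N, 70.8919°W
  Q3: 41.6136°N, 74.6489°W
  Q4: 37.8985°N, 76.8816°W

Q1 at 38.6733°N, 75.2564°W:
  Istwick: 195.5598 km
  Kelbourne: 370.9153 km
  Norvane: 440.3351 km
  Hollisk: 413.2768 km
  → nearest: Istwick (195.5598 km)
Q2 at 36.8342°N, 70.8919°W:
  Istwick: 539.6705 km
  Kelbourne: 263.0448 km
  Norvane: 792.1823 km
  Hollisk: 706.2619 km
  → nearest: Kelbourne (263.0448 km)
Q3 at 41.6136°N, 74.6489°W:
  Istwick: 138.3285 km
  Kelbourne: 413.8262 km
  Norvane: 185.3623 km
  Hollisk: 87.8982 km
  → nearest: Hollisk (87.8982 km)
Q4 at 37.8985°N, 76.8816°W:
  Istwick: 318.7968 km
  Kelbourne: 525.4594 km
  Norvane: 515.3859 km
  Hollisk: 526.0847 km
  → nearest: Istwick (318.7968 km)

Q1→Istwick; Q2→Kelbourne; Q3→Hollisk; Q4→Istwick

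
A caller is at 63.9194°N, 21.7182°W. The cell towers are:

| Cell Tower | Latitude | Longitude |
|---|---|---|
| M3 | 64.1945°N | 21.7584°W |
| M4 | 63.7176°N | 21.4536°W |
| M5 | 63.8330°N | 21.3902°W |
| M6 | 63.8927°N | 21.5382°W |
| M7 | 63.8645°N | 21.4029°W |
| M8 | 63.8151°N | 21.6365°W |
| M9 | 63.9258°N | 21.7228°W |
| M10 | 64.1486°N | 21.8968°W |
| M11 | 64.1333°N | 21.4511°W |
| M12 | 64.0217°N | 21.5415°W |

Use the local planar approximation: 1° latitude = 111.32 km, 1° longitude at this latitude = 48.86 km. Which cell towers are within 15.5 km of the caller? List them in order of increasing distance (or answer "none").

Distances from 63.9194°N, 21.7182°W:
M3: 30.6871 km
M4: 25.9189 km
M5: 18.6907 km
M6: 9.2835 km
M7: 16.5735 km
M8: 12.2777 km
M9: 0.7471 km
M10: 26.9656 km
M11: 27.1532 km
M12: 14.2908 km
Threshold 15.5 km: M9 (0.7471 km), M6 (9.2835 km), M8 (12.2777 km), M12 (14.2908 km) are within range.

M9, M6, M8, M12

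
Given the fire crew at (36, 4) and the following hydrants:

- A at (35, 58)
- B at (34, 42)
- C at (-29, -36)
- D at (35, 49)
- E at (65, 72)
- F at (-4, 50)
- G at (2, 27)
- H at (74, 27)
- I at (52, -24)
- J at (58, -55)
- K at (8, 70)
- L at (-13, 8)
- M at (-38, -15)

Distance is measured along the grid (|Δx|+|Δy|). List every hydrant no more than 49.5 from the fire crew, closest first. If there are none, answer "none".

B, I, D

Distances from (36, 4):
A: 55
B: 40
C: 105
D: 46
E: 97
F: 86
G: 57
H: 61
I: 44
J: 81
K: 94
L: 53
M: 93
Threshold 49.5: B (40), I (44), D (46) are within range.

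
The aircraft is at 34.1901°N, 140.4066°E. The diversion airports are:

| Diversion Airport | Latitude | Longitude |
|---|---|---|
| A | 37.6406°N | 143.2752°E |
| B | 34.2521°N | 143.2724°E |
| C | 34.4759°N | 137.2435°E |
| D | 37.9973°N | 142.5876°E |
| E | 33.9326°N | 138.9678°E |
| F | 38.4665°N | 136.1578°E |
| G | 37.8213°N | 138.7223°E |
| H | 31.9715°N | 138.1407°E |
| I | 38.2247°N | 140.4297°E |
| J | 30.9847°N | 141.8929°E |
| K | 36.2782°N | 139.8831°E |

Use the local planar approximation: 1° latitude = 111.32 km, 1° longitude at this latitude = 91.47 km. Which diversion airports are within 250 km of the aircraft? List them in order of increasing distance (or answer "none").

Distances from 34.1901°N, 140.4066°E:
A: 465.1765 km
B: 262.2256 km
C: 291.0727 km
D: 468.4228 km
E: 134.6926 km
F: 614.5419 km
G: 432.5892 km
H: 322.4188 km
I: 449.1366 km
J: 381.8469 km
K: 237.3282 km
Threshold 250 km: E (134.6926 km), K (237.3282 km) are within range.

E, K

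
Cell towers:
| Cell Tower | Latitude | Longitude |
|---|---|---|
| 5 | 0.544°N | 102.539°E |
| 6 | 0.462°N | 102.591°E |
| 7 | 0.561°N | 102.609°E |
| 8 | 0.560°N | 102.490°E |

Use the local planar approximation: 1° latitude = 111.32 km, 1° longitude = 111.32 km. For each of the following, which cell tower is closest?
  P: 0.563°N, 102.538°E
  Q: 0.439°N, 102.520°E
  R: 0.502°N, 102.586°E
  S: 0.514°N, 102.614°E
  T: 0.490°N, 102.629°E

P at 0.563°N, 102.538°E:
  5: √((-0.019·111.32)² + (0.001·111.32)²) = √(4.47356 + 0.01239) = 2.118 km
  6: √((-0.101·111.32)² + (0.053·111.32)²) = √(126.41224 + 34.80953) = 12.697 km
  7: √((-0.002·111.32)² + (0.071·111.32)²) = √(0.04957 + 62.46879) = 7.907 km
  8: √((-0.003·111.32)² + (-0.048·111.32)²) = √(0.11153 + 28.55150) = 5.354 km
  → nearest: 5 (2.118 km)
Q at 0.439°N, 102.520°E:
  5: √((0.105·111.32)² + (0.019·111.32)²) = √(136.62337 + 4.47356) = 11.878 km
  6: √((0.023·111.32)² + (0.071·111.32)²) = √(6.55544 + 62.46879) = 8.308 km
  7: √((0.122·111.32)² + (0.089·111.32)²) = √(184.44465 + 98.15816) = 16.811 km
  8: √((0.121·111.32)² + (-0.030·111.32)²) = √(181.43336 + 11.15293) = 13.878 km
  → nearest: 6 (8.308 km)
R at 0.502°N, 102.586°E:
  5: √((0.042·111.32)² + (-0.047·111.32)²) = √(21.85974 + 27.37424) = 7.017 km
  6: √((-0.040·111.32)² + (0.005·111.32)²) = √(19.82743 + 0.30980) = 4.487 km
  7: √((0.059·111.32)² + (0.023·111.32)²) = √(43.13705 + 6.55544) = 7.049 km
  8: √((0.058·111.32)² + (-0.096·111.32)²) = √(41.68717 + 114.20598) = 12.486 km
  → nearest: 6 (4.487 km)
S at 0.514°N, 102.614°E:
  5: √((0.030·111.32)² + (-0.075·111.32)²) = √(11.15293 + 69.70580) = 8.992 km
  6: √((-0.052·111.32)² + (-0.023·111.32)²) = √(33.50835 + 6.55544) = 6.330 km
  7: √((0.047·111.32)² + (-0.005·111.32)²) = √(27.37424 + 0.30980) = 5.262 km
  8: √((0.046·111.32)² + (-0.124·111.32)²) = √(26.22177 + 190.54158) = 14.723 km
  → nearest: 7 (5.262 km)
T at 0.490°N, 102.629°E:
  5: √((0.054·111.32)² + (-0.090·111.32)²) = √(36.13549 + 100.37635) = 11.684 km
  6: √((-0.028·111.32)² + (-0.038·111.32)²) = √(9.71544 + 17.89425) = 5.254 km
  7: √((0.071·111.32)² + (-0.020·111.32)²) = √(62.46879 + 4.95686) = 8.211 km
  8: √((0.070·111.32)² + (-0.139·111.32)²) = √(60.72150 + 239.42858) = 17.325 km
  → nearest: 6 (5.254 km)

P→5; Q→6; R→6; S→7; T→6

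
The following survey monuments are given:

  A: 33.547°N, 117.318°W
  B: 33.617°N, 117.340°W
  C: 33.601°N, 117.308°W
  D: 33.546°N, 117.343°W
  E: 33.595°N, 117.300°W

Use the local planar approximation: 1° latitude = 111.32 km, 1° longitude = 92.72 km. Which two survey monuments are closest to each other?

C and E

Pairwise distances:
C–E: √((-0.006·111.32)² + (0.008·92.72)²) = √(0.44612 + 0.55021) = 0.998 km
A–D: √((-0.001·111.32)² + (-0.025·92.72)²) = √(0.01239 + 5.37312) = 2.321 km
B–C: √((-0.016·111.32)² + (0.032·92.72)²) = √(3.17239 + 8.80333) = 3.461 km
B–E: √((-0.022·111.32)² + (0.040·92.72)²) = √(5.99780 + 13.75520) = 4.444 km
A–E: √((0.048·111.32)² + (0.018·92.72)²) = √(28.55150 + 2.78543) = 5.598 km
A–C: √((0.054·111.32)² + (0.010·92.72)²) = √(36.13549 + 0.85970) = 6.082 km
D–E: √((0.049·111.32)² + (0.043·92.72)²) = √(29.75353 + 15.89585) = 6.756 km
C–D: √((-0.055·111.32)² + (-0.035·92.72)²) = √(37.48623 + 10.53132) = 6.929 km
B–D: √((-0.071·111.32)² + (-0.003·92.72)²) = √(62.46879 + 0.07737) = 7.909 km
A–B: √((0.070·111.32)² + (-0.022·92.72)²) = √(60.72150 + 4.16095) = 8.055 km
Closest pair: C–E at 0.998 km.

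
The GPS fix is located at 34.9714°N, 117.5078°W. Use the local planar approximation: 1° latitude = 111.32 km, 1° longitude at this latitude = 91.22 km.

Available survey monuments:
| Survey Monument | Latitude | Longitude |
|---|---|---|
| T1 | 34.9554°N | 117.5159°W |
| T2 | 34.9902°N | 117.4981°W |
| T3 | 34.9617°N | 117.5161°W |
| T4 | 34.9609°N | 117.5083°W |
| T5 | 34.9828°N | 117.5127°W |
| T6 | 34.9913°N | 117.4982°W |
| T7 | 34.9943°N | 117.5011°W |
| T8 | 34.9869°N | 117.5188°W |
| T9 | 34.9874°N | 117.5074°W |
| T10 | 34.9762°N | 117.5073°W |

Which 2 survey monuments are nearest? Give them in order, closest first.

Distances from 34.9714°N, 117.5078°W:
T1: 1.9283 km
T2: 2.2722 km
T3: 1.3188 km
T4: 1.1697 km
T5: 1.3455 km
T6: 2.3821 km
T7: 2.6215 km
T8: 1.9960 km
T9: 1.7815 km
T10: 0.5363 km
Sorted: T10 (0.5363 km) < T4 (1.1697 km) < T3 (1.3188 km) < T5 (1.3455 km) < …

T10, T4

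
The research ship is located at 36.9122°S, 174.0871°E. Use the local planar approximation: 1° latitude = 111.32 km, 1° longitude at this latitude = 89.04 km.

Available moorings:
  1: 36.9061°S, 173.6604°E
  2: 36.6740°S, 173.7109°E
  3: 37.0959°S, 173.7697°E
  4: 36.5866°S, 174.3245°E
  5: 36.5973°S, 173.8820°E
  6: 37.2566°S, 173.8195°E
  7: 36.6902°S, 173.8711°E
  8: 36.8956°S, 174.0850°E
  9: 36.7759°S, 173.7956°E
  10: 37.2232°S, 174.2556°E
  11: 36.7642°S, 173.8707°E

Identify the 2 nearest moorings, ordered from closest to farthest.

Distances from 36.9122°S, 174.0871°E:
1: √((0.0061·111.32)² + (-0.4267·89.04)²) = √(0.461112 + 1443.496012) = 37.9994 km
2: √((0.2382·111.32)² + (-0.3762·89.04)²) = √(703.120742 + 1122.038826) = 42.7219 km
3: √((-0.1837·111.32)² + (-0.3174·89.04)²) = √(418.181396 + 798.700852) = 34.8838 km
4: √((0.3256·111.32)² + (0.2374·89.04)²) = √(1313.757438 + 446.819103) = 41.9592 km
5: √((0.3149·111.32)² + (-0.2051·89.04)²) = √(1228.829749 + 333.504443) = 39.5264 km
6: √((-0.3444·111.32)² + (-0.2676·89.04)²) = √(1469.848863 + 567.730885) = 45.1396 km
7: √((0.2220·111.32)² + (-0.2160·89.04)²) = √(610.734346 + 369.894441) = 31.3150 km
8: √((0.0166·111.32)² + (-0.0021·89.04)²) = √(3.414779 + 0.034963) = 1.8573 km
9: √((0.1363·111.32)² + (-0.2915·89.04)²) = √(230.217380 + 673.670331) = 30.0647 km
10: √((-0.3110·111.32)² + (0.1685·89.04)²) = √(1198.580405 + 225.097210) = 37.7317 km
11: √((0.1480·111.32)² + (-0.2164·89.04)²) = √(271.437487 + 371.265689) = 25.3516 km
Sorted: 8 (1.8573 km) < 11 (25.3516 km) < 9 (30.0647 km) < 7 (31.3150 km) < …

8, 11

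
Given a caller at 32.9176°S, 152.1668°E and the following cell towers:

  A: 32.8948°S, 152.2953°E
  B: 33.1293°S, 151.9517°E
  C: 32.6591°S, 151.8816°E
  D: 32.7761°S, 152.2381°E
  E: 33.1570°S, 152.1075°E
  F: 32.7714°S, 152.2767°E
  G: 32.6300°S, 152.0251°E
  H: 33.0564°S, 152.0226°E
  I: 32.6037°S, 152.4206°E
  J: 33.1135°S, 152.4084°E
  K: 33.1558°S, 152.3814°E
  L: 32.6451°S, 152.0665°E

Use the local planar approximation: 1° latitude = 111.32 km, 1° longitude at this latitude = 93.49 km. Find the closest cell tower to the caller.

Distances from 32.9176°S, 152.1668°E:
A: 12.2787 km
B: 30.9803 km
C: 39.2302 km
D: 17.1042 km
E: 27.2206 km
F: 19.2469 km
G: 34.6482 km
H: 20.5057 km
I: 42.2379 km
J: 31.3967 km
K: 33.2512 km
L: 31.7510 km
Minimum: A at 12.2787 km.

A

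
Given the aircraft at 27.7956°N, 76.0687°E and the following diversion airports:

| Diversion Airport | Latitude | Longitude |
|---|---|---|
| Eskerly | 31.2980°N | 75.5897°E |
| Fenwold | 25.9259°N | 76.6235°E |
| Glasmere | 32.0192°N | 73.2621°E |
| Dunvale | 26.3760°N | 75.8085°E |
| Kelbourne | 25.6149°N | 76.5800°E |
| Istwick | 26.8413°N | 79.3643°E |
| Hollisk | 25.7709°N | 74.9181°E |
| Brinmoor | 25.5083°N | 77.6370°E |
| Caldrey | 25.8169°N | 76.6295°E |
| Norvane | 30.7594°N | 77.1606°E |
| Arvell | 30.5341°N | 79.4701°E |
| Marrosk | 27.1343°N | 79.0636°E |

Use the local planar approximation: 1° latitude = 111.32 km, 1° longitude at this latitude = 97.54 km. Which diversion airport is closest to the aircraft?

Dunvale

Distances from 27.7956°N, 76.0687°E:
Eskerly: √((3.5024·111.32)² + (-0.4790·97.54)²) = √(152012.003771 + 2182.913513) = 392.6766 km
Fenwold: √((-1.8697·111.32)² + (0.5548·97.54)²) = √(43320.179890 + 2928.454005) = 215.0550 km
Glasmere: √((4.2236·111.32)² + (-2.8066·97.54)²) = √(221060.912173 + 74942.218323) = 544.0617 km
Dunvale: √((-1.4196·111.32)² + (-0.2602·97.54)²) = √(24973.440444 + 644.139730) = 160.0549 km
Kelbourne: √((-2.1807·111.32)² + (0.5113·97.54)²) = √(58930.244433 + 2487.236532) = 247.8255 km
Istwick: √((-0.9543·111.32)² + (3.2956·97.54)²) = √(11285.381450 + 103331.918058) = 338.5518 km
Hollisk: √((-2.0247·111.32)² + (-1.1506·97.54)²) = √(50800.473591 + 12595.466057) = 251.7855 km
Brinmoor: √((-2.2873·111.32)² + (1.5683·97.54)²) = √(64832.483066 + 23400.427277) = 297.0403 km
Caldrey: √((-1.9787·111.32)² + (0.5608·97.54)²) = √(48518.381259 + 2992.137261) = 226.9593 km
Norvane: √((2.9638·111.32)² + (1.0919·97.54)²) = √(108853.947430 + 11343.086253) = 346.6944 km
Arvell: √((2.7385·111.32)² + (3.4014·97.54)²) = √(92933.412754 + 110073.028915) = 450.5624 km
Marrosk: √((-0.6613·111.32)² + (2.9949·97.54)²) = √(5419.303089 + 85335.581882) = 301.2555 km
Minimum: Dunvale at 160.0549 km.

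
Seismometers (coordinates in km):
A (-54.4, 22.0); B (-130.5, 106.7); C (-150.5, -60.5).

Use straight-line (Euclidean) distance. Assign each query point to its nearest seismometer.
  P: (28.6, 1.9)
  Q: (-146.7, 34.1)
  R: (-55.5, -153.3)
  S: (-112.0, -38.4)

P at (28.6, 1.9):
  A: √((-83.0)² + (20.1)²) = √(6889.000 + 404.010) = 85.4 km
  B: √((-159.1)² + (104.8)²) = √(25312.810 + 10983.040) = 190.5 km
  C: √((-179.1)² + (-62.4)²) = √(32076.810 + 3893.760) = 189.7 km
  → nearest: A (85.4 km)
Q at (-146.7, 34.1):
  A: √((92.3)² + (-12.1)²) = √(8519.290 + 146.410) = 93.1 km
  B: √((16.2)² + (72.6)²) = √(262.440 + 5270.760) = 74.4 km
  C: √((-3.8)² + (-94.6)²) = √(14.440 + 8949.160) = 94.7 km
  → nearest: B (74.4 km)
R at (-55.5, -153.3):
  A: √((1.1)² + (175.3)²) = √(1.210 + 30730.090) = 175.3 km
  B: √((-75.0)² + (260.0)²) = √(5625.000 + 67600.000) = 270.6 km
  C: √((-95.0)² + (92.8)²) = √(9025.000 + 8611.840) = 132.8 km
  → nearest: C (132.8 km)
S at (-112.0, -38.4):
  A: √((57.6)² + (60.4)²) = √(3317.760 + 3648.160) = 83.5 km
  B: √((-18.5)² + (145.1)²) = √(342.250 + 21054.010) = 146.3 km
  C: √((-38.5)² + (-22.1)²) = √(1482.250 + 488.410) = 44.4 km
  → nearest: C (44.4 km)

P→A; Q→B; R→C; S→C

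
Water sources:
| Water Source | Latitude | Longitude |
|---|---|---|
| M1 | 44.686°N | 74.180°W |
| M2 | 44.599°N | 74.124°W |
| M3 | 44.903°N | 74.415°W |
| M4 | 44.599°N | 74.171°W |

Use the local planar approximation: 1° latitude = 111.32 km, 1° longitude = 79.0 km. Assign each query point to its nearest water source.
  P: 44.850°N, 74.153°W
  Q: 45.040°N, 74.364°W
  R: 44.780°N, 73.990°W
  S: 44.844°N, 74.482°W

P→M1; Q→M3; R→M1; S→M3

P at 44.850°N, 74.153°W:
  M1: √((-0.164·111.32)² + (-0.027·79.0)²) = √(333.29906 + 4.54969) = 18.381 km
  M2: √((-0.251·111.32)² + (0.029·79.0)²) = √(780.71736 + 5.24868) = 28.035 km
  M3: √((0.053·111.32)² + (-0.262·79.0)²) = √(34.80953 + 428.40720) = 21.522 km
  M4: √((-0.251·111.32)² + (-0.018·79.0)²) = √(780.71736 + 2.02208) = 27.977 km
  → nearest: M1 (18.381 km)
Q at 45.040°N, 74.364°W:
  M1: √((-0.354·111.32)² + (0.184·79.0)²) = √(1552.93372 + 211.29530) = 42.003 km
  M2: √((-0.441·111.32)² + (0.240·79.0)²) = √(2410.03625 + 359.48160) = 52.626 km
  M3: √((-0.137·111.32)² + (-0.051·79.0)²) = √(232.58812 + 16.23284) = 15.774 km
  M4: √((-0.441·111.32)² + (0.193·79.0)²) = √(2410.03625 + 232.47101) = 51.405 km
  → nearest: M3 (15.774 km)
R at 44.780°N, 73.990°W:
  M1: √((-0.094·111.32)² + (-0.190·79.0)²) = √(109.49697 + 225.30010) = 18.297 km
  M2: √((-0.181·111.32)² + (-0.134·79.0)²) = √(405.97898 + 112.06340) = 22.761 km
  M3: √((0.123·111.32)² + (-0.425·79.0)²) = √(187.48072 + 1127.28063) = 36.260 km
  M4: √((-0.181·111.32)² + (-0.181·79.0)²) = √(405.97898 + 204.46140) = 24.707 km
  → nearest: M1 (18.297 km)
S at 44.844°N, 74.482°W:
  M1: √((-0.158·111.32)² + (0.302·79.0)²) = √(309.35744 + 569.20416) = 29.641 km
  M2: √((-0.245·111.32)² + (0.358·79.0)²) = √(743.83835 + 799.87152) = 39.290 km
  M3: √((0.059·111.32)² + (0.067·79.0)²) = √(43.13705 + 28.01585) = 8.435 km
  M4: √((-0.245·111.32)² + (0.311·79.0)²) = √(743.83835 + 603.63576) = 36.708 km
  → nearest: M3 (8.435 km)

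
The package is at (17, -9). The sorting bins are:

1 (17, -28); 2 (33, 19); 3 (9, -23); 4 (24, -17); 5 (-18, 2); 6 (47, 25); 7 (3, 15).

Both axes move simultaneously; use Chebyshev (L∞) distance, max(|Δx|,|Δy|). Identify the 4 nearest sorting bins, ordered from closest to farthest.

Distances from (17, -9):
1: max(|0|, |-19|) = 19
2: max(|16|, |28|) = 28
3: max(|-8|, |-14|) = 14
4: max(|7|, |-8|) = 8
5: max(|-35|, |11|) = 35
6: max(|30|, |34|) = 34
7: max(|-14|, |24|) = 24
Sorted: 4 (8) < 3 (14) < 1 (19) < 7 (24) < 2 (28) < 6 (34) < …

4, 3, 1, 7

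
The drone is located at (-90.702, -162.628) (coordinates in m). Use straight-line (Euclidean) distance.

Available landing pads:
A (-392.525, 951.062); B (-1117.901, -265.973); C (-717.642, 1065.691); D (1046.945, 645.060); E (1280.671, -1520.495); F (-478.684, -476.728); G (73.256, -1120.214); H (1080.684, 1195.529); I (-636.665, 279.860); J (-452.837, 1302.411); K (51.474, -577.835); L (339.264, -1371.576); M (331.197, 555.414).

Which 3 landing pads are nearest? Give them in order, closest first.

Distances from (-90.702, -162.628):
A: √((-301.823)² + (1113.690)²) = √(91097.12333 + 1240305.41610) = 1153.864 m
B: √((-1027.199)² + (-103.345)²) = √(1055137.78560 + 10680.18903) = 1032.385 m
C: √((-626.940)² + (1228.319)²) = √(393053.76360 + 1508767.56576) = 1379.065 m
D: √((1137.647)² + (807.688)²) = √(1294240.69661 + 652359.90534) = 1395.206 m
E: √((1371.373)² + (-1357.867)²) = √(1880663.90513 + 1843802.78969) = 1929.888 m
F: √((-387.982)² + (-314.100)²) = √(150530.03232 + 98658.81000) = 499.188 m
G: √((163.958)² + (-957.586)²) = √(26882.22576 + 916970.94740) = 971.521 m
H: √((1171.386)² + (1358.157)²) = √(1372145.16100 + 1844590.43665) = 1793.526 m
I: √((-545.963)² + (442.488)²) = √(298075.59737 + 195795.63014) = 702.760 m
J: √((-362.135)² + (1465.039)²) = √(131141.75822 + 2146339.27152) = 1509.133 m
K: √((142.176)² + (-415.207)²) = √(20214.01498 + 172396.85285) = 438.875 m
L: √((429.966)² + (-1208.948)²) = √(184870.76116 + 1461555.26670) = 1283.131 m
M: √((421.899)² + (718.042)²) = √(177998.76620 + 515584.31376) = 832.816 m
Sorted: K (438.875 m) < F (499.188 m) < I (702.760 m) < M (832.816 m) < G (971.521 m) < …

K, F, I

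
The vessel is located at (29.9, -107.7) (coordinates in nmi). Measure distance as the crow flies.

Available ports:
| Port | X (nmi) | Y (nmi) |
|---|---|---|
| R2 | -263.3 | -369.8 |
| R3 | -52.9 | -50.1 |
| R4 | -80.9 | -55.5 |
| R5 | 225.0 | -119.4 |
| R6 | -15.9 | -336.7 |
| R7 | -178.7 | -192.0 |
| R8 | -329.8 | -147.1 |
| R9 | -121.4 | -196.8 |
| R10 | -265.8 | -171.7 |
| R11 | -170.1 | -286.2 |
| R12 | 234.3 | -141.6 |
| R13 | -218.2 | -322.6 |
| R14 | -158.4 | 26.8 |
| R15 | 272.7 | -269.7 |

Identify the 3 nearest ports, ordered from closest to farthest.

R3, R4, R9

Distances from (29.9, -107.7):
R2: 393.3 nmi
R3: 100.9 nmi
R4: 122.5 nmi
R5: 195.5 nmi
R6: 233.5 nmi
R7: 225.0 nmi
R8: 361.9 nmi
R9: 175.6 nmi
R10: 302.5 nmi
R11: 268.1 nmi
R12: 207.2 nmi
R13: 328.2 nmi
R14: 231.4 nmi
R15: 291.9 nmi
Sorted: R3 (100.9 nmi) < R4 (122.5 nmi) < R9 (175.6 nmi) < R5 (195.5 nmi) < R12 (207.2 nmi) < …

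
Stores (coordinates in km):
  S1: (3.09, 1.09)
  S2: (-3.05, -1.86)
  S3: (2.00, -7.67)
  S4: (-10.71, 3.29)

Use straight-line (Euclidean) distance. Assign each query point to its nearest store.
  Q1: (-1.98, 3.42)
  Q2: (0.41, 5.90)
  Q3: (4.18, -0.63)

Q1 at (-1.98, 3.42):
  S1: 5.58 km
  S2: 5.39 km
  S3: 11.78 km
  S4: 8.73 km
  → nearest: S2 (5.39 km)
Q2 at (0.41, 5.90):
  S1: 5.51 km
  S2: 8.50 km
  S3: 13.66 km
  S4: 11.42 km
  → nearest: S1 (5.51 km)
Q3 at (4.18, -0.63):
  S1: 2.04 km
  S2: 7.33 km
  S3: 7.37 km
  S4: 15.40 km
  → nearest: S1 (2.04 km)

Q1→S2; Q2→S1; Q3→S1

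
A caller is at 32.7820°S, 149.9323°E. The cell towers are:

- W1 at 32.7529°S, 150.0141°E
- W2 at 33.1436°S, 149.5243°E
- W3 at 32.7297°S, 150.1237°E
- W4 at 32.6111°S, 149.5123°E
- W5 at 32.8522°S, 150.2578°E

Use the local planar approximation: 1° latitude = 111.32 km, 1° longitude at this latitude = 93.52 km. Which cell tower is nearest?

Distances from 32.7820°S, 149.9323°E:
W1: 8.3075 km
W2: 55.4637 km
W3: 18.8228 km
W4: 43.6432 km
W5: 31.4278 km
Minimum: W1 at 8.3075 km.

W1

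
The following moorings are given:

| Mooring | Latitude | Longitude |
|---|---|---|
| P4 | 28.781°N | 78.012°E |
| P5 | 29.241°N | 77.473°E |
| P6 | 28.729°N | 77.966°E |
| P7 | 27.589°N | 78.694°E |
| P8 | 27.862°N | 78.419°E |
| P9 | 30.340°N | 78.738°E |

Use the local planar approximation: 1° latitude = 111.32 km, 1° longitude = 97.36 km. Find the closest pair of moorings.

P4 and P6

Pairwise distances:
P4–P5: √((0.460·111.32)² + (-0.539·97.36)²) = √(2622.17733 + 2753.83973) = 73.321 km
P4–P6: √((-0.052·111.32)² + (-0.046·97.36)²) = √(33.50835 + 20.05750) = 7.319 km
P4–P7: √((-1.192·111.32)² + (0.682·97.36)²) = √(17607.54902 + 4408.89626) = 148.379 km
P4–P8: √((-0.919·111.32)² + (0.407·97.36)²) = √(10465.92018 + 1570.18184) = 109.709 km
P4–P9: √((1.559·111.32)² + (0.726·97.36)²) = √(30118.86665 + 4996.13738) = 187.390 km
P5–P6: √((-0.512·111.32)² + (0.493·97.36)²) = √(3248.52578 + 2303.85408) = 74.514 km
P5–P7: √((-1.652·111.32)² + (1.221·97.36)²) = √(33819.44539 + 14131.63652) = 218.977 km
P5–P8: √((-1.379·111.32)² + (0.946·97.36)²) = √(23565.40607 + 8482.88156) = 179.020 km
P5–P9: √((1.099·111.32)² + (1.265·97.36)²) = √(14967.24198 + 15168.48413) = 173.596 km
P6–P7: √((-1.140·111.32)² + (0.728·97.36)²) = √(16104.82826 + 5023.70222) = 145.357 km
P6–P8: √((-0.867·111.32)² + (0.453·97.36)²) = √(9315.03713 + 1945.16987) = 106.114 km
P6–P9: √((1.611·111.32)² + (0.772·97.36)²) = √(32161.58741 + 5649.31422) = 194.450 km
P7–P8: √((0.273·111.32)² + (-0.275·97.36)²) = √(923.57398 + 716.84708) = 40.502 km
P7–P9: √((2.751·111.32)² + (0.044·97.36)²) = √(93783.74608 + 18.35129) = 306.271 km
P8–P9: √((2.478·111.32)² + (0.319·97.36)²) = √(76093.75213 + 964.58943) = 277.594 km
Closest pair: P4–P6 at 7.319 km.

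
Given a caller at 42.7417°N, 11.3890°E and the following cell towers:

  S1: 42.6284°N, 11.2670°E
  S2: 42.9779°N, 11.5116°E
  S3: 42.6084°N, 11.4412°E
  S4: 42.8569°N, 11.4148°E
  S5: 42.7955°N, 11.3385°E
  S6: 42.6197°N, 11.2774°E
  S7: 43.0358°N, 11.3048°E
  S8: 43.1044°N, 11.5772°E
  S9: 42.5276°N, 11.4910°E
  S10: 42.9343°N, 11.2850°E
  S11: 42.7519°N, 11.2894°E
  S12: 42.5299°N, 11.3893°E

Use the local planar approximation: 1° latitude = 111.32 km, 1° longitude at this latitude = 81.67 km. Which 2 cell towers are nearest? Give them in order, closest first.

S5, S11

Distances from 42.7417°N, 11.3890°E:
S1: 16.0734 km
S2: 28.1357 km
S3: 15.4392 km
S4: 12.9960 km
S5: 7.2718 km
S6: 16.3559 km
S7: 33.4536 km
S8: 43.2024 km
S9: 25.2475 km
S10: 23.0614 km
S11: 8.2132 km
S12: 23.5776 km
Sorted: S5 (7.2718 km) < S11 (8.2132 km) < S4 (12.9960 km) < S3 (15.4392 km) < …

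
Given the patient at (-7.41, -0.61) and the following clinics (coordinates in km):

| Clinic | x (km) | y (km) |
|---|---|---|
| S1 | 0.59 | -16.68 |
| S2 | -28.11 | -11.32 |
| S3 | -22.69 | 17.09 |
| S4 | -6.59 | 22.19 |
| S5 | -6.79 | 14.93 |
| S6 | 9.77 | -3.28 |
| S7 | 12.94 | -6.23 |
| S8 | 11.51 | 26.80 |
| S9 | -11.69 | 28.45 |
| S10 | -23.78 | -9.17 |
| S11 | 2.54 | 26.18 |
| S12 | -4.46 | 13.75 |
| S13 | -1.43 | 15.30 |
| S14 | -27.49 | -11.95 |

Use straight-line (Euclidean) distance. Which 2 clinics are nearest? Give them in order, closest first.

Distances from (-7.41, -0.61):
S1: √((8.00)² + (-16.07)²) = √(64.0000 + 258.2449) = 17.95 km
S2: √((-20.70)² + (-10.71)²) = √(428.4900 + 114.7041) = 23.31 km
S3: √((-15.28)² + (17.70)²) = √(233.4784 + 313.2900) = 23.38 km
S4: √((0.82)² + (22.80)²) = √(0.6724 + 519.8400) = 22.81 km
S5: √((0.62)² + (15.54)²) = √(0.3844 + 241.4916) = 15.55 km
S6: √((17.18)² + (-2.67)²) = √(295.1524 + 7.1289) = 17.39 km
S7: √((20.35)² + (-5.62)²) = √(414.1225 + 31.5844) = 21.11 km
S8: √((18.92)² + (27.41)²) = √(357.9664 + 751.3081) = 33.31 km
S9: √((-4.28)² + (29.06)²) = √(18.3184 + 844.4836) = 29.37 km
S10: √((-16.37)² + (-8.56)²) = √(267.9769 + 73.2736) = 18.47 km
S11: √((9.95)² + (26.79)²) = √(99.0025 + 717.7041) = 28.58 km
S12: √((2.95)² + (14.36)²) = √(8.7025 + 206.2096) = 14.66 km
S13: √((5.98)² + (15.91)²) = √(35.7604 + 253.1281) = 17.00 km
S14: √((-20.08)² + (-11.34)²) = √(403.2064 + 128.5956) = 23.06 km
Sorted: S12 (14.66 km) < S5 (15.55 km) < S13 (17.00 km) < S6 (17.39 km) < …

S12, S5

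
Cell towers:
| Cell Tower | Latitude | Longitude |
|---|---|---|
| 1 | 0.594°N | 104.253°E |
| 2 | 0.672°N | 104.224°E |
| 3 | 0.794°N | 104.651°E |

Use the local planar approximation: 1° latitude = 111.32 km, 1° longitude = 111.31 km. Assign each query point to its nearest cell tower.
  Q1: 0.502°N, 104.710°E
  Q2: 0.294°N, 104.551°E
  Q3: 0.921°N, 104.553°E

Q1→3; Q2→1; Q3→3

Q1 at 0.502°N, 104.710°E:
  1: √((0.092·111.32)² + (-0.457·111.31)²) = √(104.88709 + 2587.62159) = 51.889 km
  2: √((0.170·111.32)² + (-0.486·111.31)²) = √(358.13292 + 2926.44862) = 57.311 km
  3: √((0.292·111.32)² + (-0.059·111.31)²) = √(1056.60363 + 43.12930) = 33.162 km
  → nearest: 3 (33.162 km)
Q2 at 0.294°N, 104.551°E:
  1: √((0.300·111.32)² + (-0.298·111.31)²) = √(1115.29282 + 1100.27411) = 47.070 km
  2: √((0.378·111.32)² + (-0.327·111.31)²) = √(1770.63887 + 1324.84134) = 55.637 km
  3: √((0.500·111.32)² + (0.100·111.31)²) = √(3098.03560 + 123.89916) = 56.762 km
  → nearest: 1 (47.070 km)
Q3 at 0.921°N, 104.553°E:
  1: √((-0.327·111.32)² + (-0.300·111.31)²) = √(1325.07939 + 1115.09245) = 49.398 km
  2: √((-0.249·111.32)² + (-0.329·111.31)²) = √(768.32522 + 1341.09691) = 45.928 km
  3: √((-0.127·111.32)² + (0.098·111.31)²) = √(199.87286 + 118.99275) = 17.857 km
  → nearest: 3 (17.857 km)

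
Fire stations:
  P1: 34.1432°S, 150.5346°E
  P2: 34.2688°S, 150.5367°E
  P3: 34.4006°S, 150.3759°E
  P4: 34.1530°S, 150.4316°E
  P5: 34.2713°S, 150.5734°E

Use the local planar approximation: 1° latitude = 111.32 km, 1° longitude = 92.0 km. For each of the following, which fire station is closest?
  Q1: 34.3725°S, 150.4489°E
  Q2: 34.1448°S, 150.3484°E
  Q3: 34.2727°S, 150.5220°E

Q1 at 34.3725°S, 150.4489°E:
  P1: 26.7156 km
  P2: 14.0893 km
  P3: 7.4088 km
  P4: 24.4865 km
  P5: 16.0657 km
  → nearest: P3 (7.4088 km)
Q2 at 34.1448°S, 150.3484°E:
  P1: 17.1313 km
  P2: 22.1506 km
  P3: 28.5878 km
  P4: 7.7086 km
  P5: 25.0358 km
  → nearest: P4 (7.7086 km)
Q3 at 34.2727°S, 150.5220°E:
  P1: 14.4625 km
  P2: 1.4204 km
  P3: 19.5801 km
  P4: 15.7075 km
  P5: 4.7314 km
  → nearest: P2 (1.4204 km)

Q1→P3; Q2→P4; Q3→P2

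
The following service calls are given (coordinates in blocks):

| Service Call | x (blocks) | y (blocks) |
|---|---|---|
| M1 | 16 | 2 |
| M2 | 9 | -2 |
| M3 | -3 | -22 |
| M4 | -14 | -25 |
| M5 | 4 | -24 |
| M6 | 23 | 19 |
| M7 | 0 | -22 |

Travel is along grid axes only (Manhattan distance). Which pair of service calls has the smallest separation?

M3 and M7

Pairwise distances:
M1–M2: 11 blocks
M1–M3: 43 blocks
M1–M4: 57 blocks
M1–M5: 38 blocks
M1–M6: 24 blocks
M1–M7: 40 blocks
M2–M3: 32 blocks
M2–M4: 46 blocks
M2–M5: 27 blocks
M2–M6: 35 blocks
M2–M7: 29 blocks
M3–M4: 14 blocks
M3–M5: 9 blocks
M3–M6: 67 blocks
M3–M7: 3 blocks
M4–M5: 19 blocks
M4–M6: 81 blocks
M4–M7: 17 blocks
M5–M6: 62 blocks
M5–M7: 6 blocks
M6–M7: 64 blocks
Closest pair: M3–M7 at 3 blocks.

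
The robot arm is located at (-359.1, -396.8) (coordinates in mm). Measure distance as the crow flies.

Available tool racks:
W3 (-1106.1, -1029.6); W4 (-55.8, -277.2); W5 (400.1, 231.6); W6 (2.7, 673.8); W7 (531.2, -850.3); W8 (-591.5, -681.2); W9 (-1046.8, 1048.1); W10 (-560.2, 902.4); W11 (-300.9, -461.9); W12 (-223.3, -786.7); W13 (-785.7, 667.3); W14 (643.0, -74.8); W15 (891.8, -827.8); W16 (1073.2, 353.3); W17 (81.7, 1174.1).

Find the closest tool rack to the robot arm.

W11

Distances from (-359.1, -396.8):
W3: √((-747.0)² + (-632.8)²) = √(558009.000 + 400435.840) = 979.0 mm
W4: √((303.3)² + (119.6)²) = √(91990.890 + 14304.160) = 326.0 mm
W5: √((759.2)² + (628.4)²) = √(576384.640 + 394886.560) = 985.5 mm
W6: √((361.8)² + (1070.6)²) = √(130899.240 + 1146184.360) = 1130.1 mm
W7: √((890.3)² + (-453.5)²) = √(792634.090 + 205662.250) = 999.1 mm
W8: √((-232.4)² + (-284.4)²) = √(54009.760 + 80883.360) = 367.3 mm
W9: √((-687.7)² + (1444.9)²) = √(472931.290 + 2087736.010) = 1600.2 mm
W10: √((-201.1)² + (1299.2)²) = √(40441.210 + 1687920.640) = 1314.7 mm
W11: √((58.2)² + (-65.1)²) = √(3387.240 + 4238.010) = 87.3 mm
W12: √((135.8)² + (-389.9)²) = √(18441.640 + 152022.010) = 412.9 mm
W13: √((-426.6)² + (1064.1)²) = √(181987.560 + 1132308.810) = 1146.4 mm
W14: √((1002.1)² + (322.0)²) = √(1004204.410 + 103684.000) = 1052.6 mm
W15: √((1250.9)² + (-431.0)²) = √(1564750.810 + 185761.000) = 1323.1 mm
W16: √((1432.3)² + (750.1)²) = √(2051483.290 + 562650.010) = 1616.8 mm
W17: √((440.8)² + (1570.9)²) = √(194304.640 + 2467726.810) = 1631.6 mm
Minimum: W11 at 87.3 mm.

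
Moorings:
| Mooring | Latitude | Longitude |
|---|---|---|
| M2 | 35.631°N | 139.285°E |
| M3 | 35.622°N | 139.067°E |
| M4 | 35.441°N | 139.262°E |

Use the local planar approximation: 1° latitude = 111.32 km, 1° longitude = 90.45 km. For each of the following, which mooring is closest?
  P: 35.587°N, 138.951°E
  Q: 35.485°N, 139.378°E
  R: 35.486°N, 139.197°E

P at 35.587°N, 138.951°E:
  M2: √((0.044·111.32)² + (0.334·90.45)²) = √(23.99119 + 912.66223) = 30.605 km
  M3: √((0.035·111.32)² + (0.116·90.45)²) = √(15.18037 + 110.08626) = 11.192 km
  M4: √((-0.146·111.32)² + (0.311·90.45)²) = √(264.15091 + 791.29409) = 32.488 km
  → nearest: M3 (11.192 km)
Q at 35.485°N, 139.378°E:
  M2: √((0.146·111.32)² + (-0.093·90.45)²) = √(264.15091 + 70.75922) = 18.301 km
  M3: √((0.137·111.32)² + (-0.311·90.45)²) = √(232.58812 + 791.29409) = 31.998 km
  M4: √((-0.044·111.32)² + (-0.116·90.45)²) = √(23.99119 + 110.08626) = 11.579 km
  → nearest: M4 (11.579 km)
R at 35.486°N, 139.197°E:
  M2: √((0.145·111.32)² + (0.088·90.45)²) = √(260.54479 + 63.35523) = 17.997 km
  M3: √((0.136·111.32)² + (-0.130·90.45)²) = √(229.20507 + 138.26232) = 19.169 km
  M4: √((-0.045·111.32)² + (0.065·90.45)²) = √(25.09409 + 34.56558) = 7.724 km
  → nearest: M4 (7.724 km)

P→M3; Q→M4; R→M4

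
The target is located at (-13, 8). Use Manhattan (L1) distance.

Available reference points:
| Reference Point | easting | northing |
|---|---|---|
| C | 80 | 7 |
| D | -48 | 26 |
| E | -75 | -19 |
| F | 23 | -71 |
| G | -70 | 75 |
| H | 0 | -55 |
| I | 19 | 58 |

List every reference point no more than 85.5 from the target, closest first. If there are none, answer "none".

D, H, I

Distances from (-13, 8):
C: 94
D: 53
E: 89
F: 115
G: 124
H: 76
I: 82
Threshold 85.5: D (53), H (76), I (82) are within range.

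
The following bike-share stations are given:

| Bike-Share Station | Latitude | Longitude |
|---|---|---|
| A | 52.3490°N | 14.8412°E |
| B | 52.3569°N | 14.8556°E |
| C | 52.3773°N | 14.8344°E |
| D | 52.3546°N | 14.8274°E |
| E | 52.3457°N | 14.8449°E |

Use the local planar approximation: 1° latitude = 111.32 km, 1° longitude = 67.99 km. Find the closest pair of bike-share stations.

A and E

Pairwise distances:
A–B: 1.3160 km
A–C: 3.1841 km
A–D: 1.1265 km
A–E: 0.4452 km
B–C: 2.6897 km
B–D: 1.9343 km
B–E: 1.4435 km
C–D: 2.5714 km
C–E: 3.5894 km
D–E: 1.5483 km
Closest pair: A–E at 0.4452 km.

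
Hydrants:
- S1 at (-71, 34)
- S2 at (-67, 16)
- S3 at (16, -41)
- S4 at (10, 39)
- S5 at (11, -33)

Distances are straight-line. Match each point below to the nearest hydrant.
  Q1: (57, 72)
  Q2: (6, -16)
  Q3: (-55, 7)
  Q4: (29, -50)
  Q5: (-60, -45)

Q1→S4; Q2→S5; Q3→S2; Q4→S3; Q5→S2

Q1 at (57, 72):
  S1: √((-128)² + (-38)²) = √(16384.000 + 1444.000) = 133.5
  S2: √((-124)² + (-56)²) = √(15376.000 + 3136.000) = 136.1
  S3: √((-41)² + (-113)²) = √(1681.000 + 12769.000) = 120.2
  S4: √((-47)² + (-33)²) = √(2209.000 + 1089.000) = 57.4
  S5: √((-46)² + (-105)²) = √(2116.000 + 11025.000) = 114.6
  → nearest: S4 (57.4)
Q2 at (6, -16):
  S1: √((-77)² + (50)²) = √(5929.000 + 2500.000) = 91.8
  S2: √((-73)² + (32)²) = √(5329.000 + 1024.000) = 79.7
  S3: √((10)² + (-25)²) = √(100.000 + 625.000) = 26.9
  S4: √((4)² + (55)²) = √(16.000 + 3025.000) = 55.1
  S5: √((5)² + (-17)²) = √(25.000 + 289.000) = 17.7
  → nearest: S5 (17.7)
Q3 at (-55, 7):
  S1: √((-16)² + (27)²) = √(256.000 + 729.000) = 31.4
  S2: √((-12)² + (9)²) = √(144.000 + 81.000) = 15.0
  S3: √((71)² + (-48)²) = √(5041.000 + 2304.000) = 85.7
  S4: √((65)² + (32)²) = √(4225.000 + 1024.000) = 72.4
  S5: √((66)² + (-40)²) = √(4356.000 + 1600.000) = 77.2
  → nearest: S2 (15.0)
Q4 at (29, -50):
  S1: √((-100)² + (84)²) = √(10000.000 + 7056.000) = 130.6
  S2: √((-96)² + (66)²) = √(9216.000 + 4356.000) = 116.5
  S3: √((-13)² + (9)²) = √(169.000 + 81.000) = 15.8
  S4: √((-19)² + (89)²) = √(361.000 + 7921.000) = 91.0
  S5: √((-18)² + (17)²) = √(324.000 + 289.000) = 24.8
  → nearest: S3 (15.8)
Q5 at (-60, -45):
  S1: √((-11)² + (79)²) = √(121.000 + 6241.000) = 79.8
  S2: √((-7)² + (61)²) = √(49.000 + 3721.000) = 61.4
  S3: √((76)² + (4)²) = √(5776.000 + 16.000) = 76.1
  S4: √((70)² + (84)²) = √(4900.000 + 7056.000) = 109.3
  S5: √((71)² + (12)²) = √(5041.000 + 144.000) = 72.0
  → nearest: S2 (61.4)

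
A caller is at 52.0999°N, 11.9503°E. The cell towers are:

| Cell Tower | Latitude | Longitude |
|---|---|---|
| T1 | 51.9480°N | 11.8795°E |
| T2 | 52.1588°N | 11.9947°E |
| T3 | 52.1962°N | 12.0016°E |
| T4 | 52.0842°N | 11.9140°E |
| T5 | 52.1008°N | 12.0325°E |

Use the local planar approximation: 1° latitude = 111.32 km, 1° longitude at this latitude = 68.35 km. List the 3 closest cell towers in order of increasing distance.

T4, T5, T2

Distances from 52.0999°N, 11.9503°E:
T1: √((-0.1519·111.32)² + (-0.0708·68.35)²) = √(285.931461 + 23.417663) = 17.5883 km
T2: √((0.0589·111.32)² + (0.0444·68.35)²) = √(42.990944 + 9.209647) = 7.2250 km
T3: √((0.0963·111.32)² + (0.0513·68.35)²) = √(114.920887 + 12.294525) = 11.2790 km
T4: √((-0.0157·111.32)² + (-0.0363·68.35)²) = √(3.054539 + 6.155882) = 3.0349 km
T5: √((0.0009·111.32)² + (0.0822·68.35)²) = √(0.010038 + 31.566081) = 5.6193 km
Sorted: T4 (3.0349 km) < T5 (5.6193 km) < T2 (7.2250 km) < T3 (11.2790 km) < T1 (17.5883 km)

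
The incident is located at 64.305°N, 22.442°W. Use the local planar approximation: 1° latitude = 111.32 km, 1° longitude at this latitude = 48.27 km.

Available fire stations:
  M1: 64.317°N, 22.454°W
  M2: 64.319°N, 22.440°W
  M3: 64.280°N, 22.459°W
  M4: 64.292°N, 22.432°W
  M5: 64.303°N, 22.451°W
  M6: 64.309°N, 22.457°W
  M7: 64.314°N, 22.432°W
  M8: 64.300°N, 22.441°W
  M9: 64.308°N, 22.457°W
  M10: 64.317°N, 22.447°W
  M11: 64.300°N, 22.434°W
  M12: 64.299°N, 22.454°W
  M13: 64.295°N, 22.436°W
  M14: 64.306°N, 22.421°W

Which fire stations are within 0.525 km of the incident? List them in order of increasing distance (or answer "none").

M5

Distances from 64.305°N, 22.442°W:
M1: √((0.012·111.32)² + (-0.012·48.27)²) = √(1.78447 + 0.33552) = 1.456 km
M2: √((0.014·111.32)² + (0.002·48.27)²) = √(2.42886 + 0.00932) = 1.561 km
M3: √((-0.025·111.32)² + (-0.017·48.27)²) = √(7.74509 + 0.67337) = 2.901 km
M4: √((-0.013·111.32)² + (0.010·48.27)²) = √(2.09427 + 0.23300) = 1.526 km
M5: √((-0.002·111.32)² + (-0.009·48.27)²) = √(0.04957 + 0.18873) = 0.488 km
M6: √((0.004·111.32)² + (-0.015·48.27)²) = √(0.19827 + 0.52425) = 0.850 km
M7: √((0.009·111.32)² + (0.010·48.27)²) = √(1.00376 + 0.23300) = 1.112 km
M8: √((-0.005·111.32)² + (0.001·48.27)²) = √(0.30980 + 0.00233) = 0.559 km
M9: √((0.003·111.32)² + (-0.015·48.27)²) = √(0.11153 + 0.52425) = 0.797 km
M10: √((0.012·111.32)² + (-0.005·48.27)²) = √(1.78447 + 0.05825) = 1.357 km
M11: √((-0.005·111.32)² + (0.008·48.27)²) = √(0.30980 + 0.14912) = 0.677 km
M12: √((-0.006·111.32)² + (-0.012·48.27)²) = √(0.44612 + 0.33552) = 0.884 km
M13: √((-0.010·111.32)² + (0.006·48.27)²) = √(1.23921 + 0.08388) = 1.150 km
M14: √((0.001·111.32)² + (0.021·48.27)²) = √(0.01239 + 1.02753) = 1.020 km
Threshold 0.525 km: M5 (0.488 km) is within range.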